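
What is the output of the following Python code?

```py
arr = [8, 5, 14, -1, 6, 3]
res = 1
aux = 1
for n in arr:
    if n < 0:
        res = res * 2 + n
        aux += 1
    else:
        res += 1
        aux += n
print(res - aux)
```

n=8: not <0, res = 1+1 = 2; aux=9
n=5: not <0, res = 2+1 = 3; aux=14
n=14: not <0, res = 3+1 = 4; aux=28
n=-1: <0, res = 4*2+(-1) = 7; aux=29
n=6: not <0, res = 7+1 = 8; aux=35
n=3: not <0, res = 8+1 = 9; aux=38
res-aux = 9-38 = -29

-29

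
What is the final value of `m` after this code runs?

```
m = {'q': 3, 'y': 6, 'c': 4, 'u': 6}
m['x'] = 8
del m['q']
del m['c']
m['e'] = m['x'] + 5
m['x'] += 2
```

{'y': 6, 'u': 6, 'x': 10, 'e': 13}

m['x'] = 8 → {'q': 3, 'y': 6, 'c': 4, 'u': 6, 'x': 8}
del 'q' → {'y': 6, 'c': 4, 'u': 6, 'x': 8}
del 'c' → {'y': 6, 'u': 6, 'x': 8}
m['e'] = m['x']+5 = 13 → {'y': 6, 'u': 6, 'x': 8, 'e': 13}
m['x'] = 8+2 = 10 → {'y': 6, 'u': 6, 'x': 10, 'e': 13}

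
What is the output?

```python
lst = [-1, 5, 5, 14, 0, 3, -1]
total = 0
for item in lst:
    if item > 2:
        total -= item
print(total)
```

-27

item=-1: not >2
item=5: >2, total = 0-5 = -5
item=5: >2, total = (-5)-5 = -10
item=14: >2, total = (-10)-14 = -24
item=0: not >2
item=3: >2, total = (-24)-3 = -27
item=-1: not >2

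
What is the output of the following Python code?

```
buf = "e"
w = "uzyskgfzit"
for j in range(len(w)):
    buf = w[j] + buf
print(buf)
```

j=0: prepend 'u' → 'ue'
j=1: prepend 'z' → 'zue'
j=2: prepend 'y' → 'yzue'
j=3: prepend 's' → 'syzue'
j=4: prepend 'k' → 'ksyzue'
j=5: prepend 'g' → 'gksyzue'
j=6: prepend 'f' → 'fgksyzue'
j=7: prepend 'z' → 'zfgksyzue'
j=8: prepend 'i' → 'izfgksyzue'
j=9: prepend 't' → 'tizfgksyzue'

tizfgksyzue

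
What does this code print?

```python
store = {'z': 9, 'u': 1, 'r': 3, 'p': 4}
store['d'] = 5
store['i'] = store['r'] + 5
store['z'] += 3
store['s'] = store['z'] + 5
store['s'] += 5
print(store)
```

store['d'] = 5 → {'z': 9, 'u': 1, 'r': 3, 'p': 4, 'd': 5}
store['i'] = store['r']+5 = 8 → {'z': 9, 'u': 1, 'r': 3, 'p': 4, 'd': 5, 'i': 8}
store['z'] = 9+3 = 12 → {'z': 12, 'u': 1, 'r': 3, 'p': 4, 'd': 5, 'i': 8}
store['s'] = store['z']+5 = 17 → {'z': 12, 'u': 1, 'r': 3, 'p': 4, 'd': 5, 'i': 8, 's': 17}
store['s'] = 17+5 = 22 → {'z': 12, 'u': 1, 'r': 3, 'p': 4, 'd': 5, 'i': 8, 's': 22}

{'z': 12, 'u': 1, 'r': 3, 'p': 4, 'd': 5, 'i': 8, 's': 22}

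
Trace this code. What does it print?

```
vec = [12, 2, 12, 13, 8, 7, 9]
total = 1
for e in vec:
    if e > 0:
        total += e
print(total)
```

64

e=12: >0, total = 1+12 = 13
e=2: >0, total = 13+2 = 15
e=12: >0, total = 15+12 = 27
e=13: >0, total = 27+13 = 40
e=8: >0, total = 40+8 = 48
e=7: >0, total = 48+7 = 55
e=9: >0, total = 55+9 = 64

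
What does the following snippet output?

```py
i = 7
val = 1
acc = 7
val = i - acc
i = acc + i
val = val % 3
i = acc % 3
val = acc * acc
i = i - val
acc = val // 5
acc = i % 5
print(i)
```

-48

val = 7-7 = 0
i = 7+7 = 14
val = 0%3 = 0
i = 7%3 = 1
val = 7*7 = 49
i = 1-49 = -48
acc = 49//5 = 9
acc = (-48)%5 = 2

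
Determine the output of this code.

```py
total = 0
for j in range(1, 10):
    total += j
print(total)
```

45

j=1: total = 0+1 = 1
j=2: total = 1+2 = 3
j=3: total = 3+3 = 6
j=4: total = 6+4 = 10
j=5: total = 10+5 = 15
j=6: total = 15+6 = 21
j=7: total = 21+7 = 28
j=8: total = 28+8 = 36
j=9: total = 36+9 = 45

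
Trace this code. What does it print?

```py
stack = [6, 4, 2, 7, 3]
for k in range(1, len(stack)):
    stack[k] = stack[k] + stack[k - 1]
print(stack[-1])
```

22

k=1: stack[1] = 4+6 = 10 → [6, 10, 2, 7, 3]
k=2: stack[2] = 2+10 = 12 → [6, 10, 12, 7, 3]
k=3: stack[3] = 7+12 = 19 → [6, 10, 12, 19, 3]
k=4: stack[4] = 3+19 = 22 → [6, 10, 12, 19, 22]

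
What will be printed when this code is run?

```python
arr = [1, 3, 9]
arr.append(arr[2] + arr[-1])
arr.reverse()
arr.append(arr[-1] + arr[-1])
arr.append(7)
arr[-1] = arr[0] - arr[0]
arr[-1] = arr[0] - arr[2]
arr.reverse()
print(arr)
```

[15, 2, 1, 3, 9, 18]

append arr[2]+arr[-1] = 9+9 = 18 → [1, 3, 9, 18]
reverse → [18, 9, 3, 1]
append arr[-1]+arr[-1] = 1+1 = 2 → [18, 9, 3, 1, 2]
append 7 → [18, 9, 3, 1, 2, 7]
arr[-1] = arr[0]-arr[0] = 18-18 = 0 → [18, 9, 3, 1, 2, 0]
arr[-1] = arr[0]-arr[2] = 18-3 = 15 → [18, 9, 3, 1, 2, 15]
reverse → [15, 2, 1, 3, 9, 18]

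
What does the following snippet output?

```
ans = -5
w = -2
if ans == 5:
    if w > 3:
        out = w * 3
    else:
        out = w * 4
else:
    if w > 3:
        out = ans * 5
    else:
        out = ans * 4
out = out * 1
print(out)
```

ans=-5, w=-2
ans == 5 is False; w > 3 is False
→ out = ans * 4 = -20
out = (-20)*1 = -20

-20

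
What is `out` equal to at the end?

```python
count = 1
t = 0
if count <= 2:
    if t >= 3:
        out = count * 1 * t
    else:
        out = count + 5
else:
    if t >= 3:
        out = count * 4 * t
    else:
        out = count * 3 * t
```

6

count=1, t=0
count <= 2 is True; t >= 3 is False
→ out = count + 5 = 6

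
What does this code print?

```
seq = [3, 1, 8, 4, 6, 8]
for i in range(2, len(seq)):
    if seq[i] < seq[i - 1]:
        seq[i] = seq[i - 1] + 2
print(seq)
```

[3, 1, 8, 10, 12, 14]

i=2: 8>=1, unchanged → [3, 1, 8, 4, 6, 8]
i=3: 4<8, seq[3] = 8+2 = 10 → [3, 1, 8, 10, 6, 8]
i=4: 6<10, seq[4] = 10+2 = 12 → [3, 1, 8, 10, 12, 8]
i=5: 8<12, seq[5] = 12+2 = 14 → [3, 1, 8, 10, 12, 14]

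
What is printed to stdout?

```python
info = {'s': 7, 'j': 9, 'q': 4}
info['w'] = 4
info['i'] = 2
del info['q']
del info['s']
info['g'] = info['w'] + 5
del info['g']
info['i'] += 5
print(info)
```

{'j': 9, 'w': 4, 'i': 7}

info['w'] = 4 → {'s': 7, 'j': 9, 'q': 4, 'w': 4}
info['i'] = 2 → {'s': 7, 'j': 9, 'q': 4, 'w': 4, 'i': 2}
del 'q' → {'s': 7, 'j': 9, 'w': 4, 'i': 2}
del 's' → {'j': 9, 'w': 4, 'i': 2}
info['g'] = info['w']+5 = 9 → {'j': 9, 'w': 4, 'i': 2, 'g': 9}
del 'g' → {'j': 9, 'w': 4, 'i': 2}
info['i'] = 2+5 = 7 → {'j': 9, 'w': 4, 'i': 7}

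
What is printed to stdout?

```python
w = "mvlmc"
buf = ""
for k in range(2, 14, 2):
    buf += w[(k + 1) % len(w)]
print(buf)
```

mmlcvm

k=2: add w[3]='m' → 'm'
k=4: add w[0]='m' → 'mm'
k=6: add w[2]='l' → 'mml'
k=8: add w[4]='c' → 'mmlc'
k=10: add w[1]='v' → 'mmlcv'
k=12: add w[3]='m' → 'mmlcvm'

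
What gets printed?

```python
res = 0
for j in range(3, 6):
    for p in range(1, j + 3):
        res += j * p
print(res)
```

j=3,p=1: res = 0+3 = 3
j=3,p=2: res = 3+6 = 9
j=3,p=3: res = 9+9 = 18
j=3,p=4: res = 18+12 = 30
j=3,p=5: res = 30+15 = 45
j=4,p=1: res = 45+4 = 49
j=4,p=2: res = 49+8 = 57
j=4,p=3: res = 57+12 = 69
j=4,p=4: res = 69+16 = 85
j=4,p=5: res = 85+20 = 105
j=4,p=6: res = 105+24 = 129
j=5,p=1: res = 129+5 = 134
j=5,p=2: res = 134+10 = 144
j=5,p=3: res = 144+15 = 159
j=5,p=4: res = 159+20 = 179
j=5,p=5: res = 179+25 = 204
j=5,p=6: res = 204+30 = 234
j=5,p=7: res = 234+35 = 269

269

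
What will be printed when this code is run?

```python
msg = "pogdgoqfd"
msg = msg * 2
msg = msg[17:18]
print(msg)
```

d

repeat ×2 → 'pogdgoqfdpogdgoqfd'
slice [17:18] → 'd'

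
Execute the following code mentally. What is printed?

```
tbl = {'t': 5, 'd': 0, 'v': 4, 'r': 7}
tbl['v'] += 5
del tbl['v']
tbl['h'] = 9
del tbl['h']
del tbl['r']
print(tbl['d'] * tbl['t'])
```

0

tbl['v'] = 4+5 = 9 → {'t': 5, 'd': 0, 'v': 9, 'r': 7}
del 'v' → {'t': 5, 'd': 0, 'r': 7}
tbl['h'] = 9 → {'t': 5, 'd': 0, 'r': 7, 'h': 9}
del 'h' → {'t': 5, 'd': 0, 'r': 7}
del 'r' → {'t': 5, 'd': 0}
tbl['d']*tbl['t'] = 0*5 = 0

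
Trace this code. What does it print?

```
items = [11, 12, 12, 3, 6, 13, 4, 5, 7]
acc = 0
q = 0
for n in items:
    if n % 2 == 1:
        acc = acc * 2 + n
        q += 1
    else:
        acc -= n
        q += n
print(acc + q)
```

-140

n=11: odd, acc = 0*2+11 = 11; q=1
n=12: not odd, acc = 11-12 = -1; q=13
n=12: not odd, acc = (-1)-12 = -13; q=25
n=3: odd, acc = (-13)*2+3 = -23; q=26
n=6: not odd, acc = (-23)-6 = -29; q=32
n=13: odd, acc = (-29)*2+13 = -45; q=33
n=4: not odd, acc = (-45)-4 = -49; q=37
n=5: odd, acc = (-49)*2+5 = -93; q=38
n=7: odd, acc = (-93)*2+7 = -179; q=39
acc+q = (-179)+39 = -140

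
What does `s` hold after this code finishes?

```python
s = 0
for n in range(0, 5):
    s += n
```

10

n=0: s = 0+0 = 0
n=1: s = 0+1 = 1
n=2: s = 1+2 = 3
n=3: s = 3+3 = 6
n=4: s = 6+4 = 10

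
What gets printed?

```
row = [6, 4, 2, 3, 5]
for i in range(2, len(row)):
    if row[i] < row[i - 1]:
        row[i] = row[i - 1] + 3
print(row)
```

[6, 4, 7, 10, 13]

i=2: 2<4, row[2] = 4+3 = 7 → [6, 4, 7, 3, 5]
i=3: 3<7, row[3] = 7+3 = 10 → [6, 4, 7, 10, 5]
i=4: 5<10, row[4] = 10+3 = 13 → [6, 4, 7, 10, 13]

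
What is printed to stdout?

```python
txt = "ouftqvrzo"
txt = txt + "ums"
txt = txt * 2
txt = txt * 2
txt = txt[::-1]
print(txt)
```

+ 'ums' → 'ouftqvrzoums'
repeat ×2 → 'ouftqvrzoumsouftqvrzoums'
repeat ×2 → 'ouftqvrzoumsouftqvrzoumsouftqvrzoumsouftqvrzoums'
reverse → 'smuozrvqtfuosmuozrvqtfuosmuozrvqtfuosmuozrvqtfuo'

smuozrvqtfuosmuozrvqtfuosmuozrvqtfuosmuozrvqtfuo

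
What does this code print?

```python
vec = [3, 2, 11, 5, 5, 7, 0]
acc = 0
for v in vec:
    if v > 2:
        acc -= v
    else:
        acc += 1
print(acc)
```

v=3: >2, acc = 0-3 = -3
v=2: not >2, acc = (-3)+1 = -2
v=11: >2, acc = (-2)-11 = -13
v=5: >2, acc = (-13)-5 = -18
v=5: >2, acc = (-18)-5 = -23
v=7: >2, acc = (-23)-7 = -30
v=0: not >2, acc = (-30)+1 = -29

-29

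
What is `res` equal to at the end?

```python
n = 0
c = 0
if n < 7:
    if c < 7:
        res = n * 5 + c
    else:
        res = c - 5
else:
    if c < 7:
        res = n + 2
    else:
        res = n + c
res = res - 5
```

-5

n=0, c=0
n < 7 is True; c < 7 is True
→ res = n * 5 + c = 0
res = 0-5 = -5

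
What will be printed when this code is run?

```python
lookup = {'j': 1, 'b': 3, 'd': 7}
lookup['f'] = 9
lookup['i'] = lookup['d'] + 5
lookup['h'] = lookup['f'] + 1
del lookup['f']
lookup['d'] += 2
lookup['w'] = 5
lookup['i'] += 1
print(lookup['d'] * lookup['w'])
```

lookup['f'] = 9 → {'j': 1, 'b': 3, 'd': 7, 'f': 9}
lookup['i'] = lookup['d']+5 = 12 → {'j': 1, 'b': 3, 'd': 7, 'f': 9, 'i': 12}
lookup['h'] = lookup['f']+1 = 10 → {'j': 1, 'b': 3, 'd': 7, 'f': 9, 'i': 12, 'h': 10}
del 'f' → {'j': 1, 'b': 3, 'd': 7, 'i': 12, 'h': 10}
lookup['d'] = 7+2 = 9 → {'j': 1, 'b': 3, 'd': 9, 'i': 12, 'h': 10}
lookup['w'] = 5 → {'j': 1, 'b': 3, 'd': 9, 'i': 12, 'h': 10, 'w': 5}
lookup['i'] = 12+1 = 13 → {'j': 1, 'b': 3, 'd': 9, 'i': 13, 'h': 10, 'w': 5}
lookup['d']*lookup['w'] = 9*5 = 45

45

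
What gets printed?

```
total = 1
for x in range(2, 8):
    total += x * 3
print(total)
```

82

x=2: total = 1+2*3 = 7
x=3: total = 7+3*3 = 16
x=4: total = 16+4*3 = 28
x=5: total = 28+5*3 = 43
x=6: total = 43+6*3 = 61
x=7: total = 61+7*3 = 82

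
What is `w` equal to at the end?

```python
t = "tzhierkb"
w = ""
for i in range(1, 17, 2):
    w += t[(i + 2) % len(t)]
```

i=1: add t[3]='i' → 'i'
i=3: add t[5]='r' → 'ir'
i=5: add t[7]='b' → 'irb'
i=7: add t[1]='z' → 'irbz'
i=9: add t[3]='i' → 'irbzi'
i=11: add t[5]='r' → 'irbzir'
i=13: add t[7]='b' → 'irbzirb'
i=15: add t[1]='z' → 'irbzirbz'

'irbzirbz'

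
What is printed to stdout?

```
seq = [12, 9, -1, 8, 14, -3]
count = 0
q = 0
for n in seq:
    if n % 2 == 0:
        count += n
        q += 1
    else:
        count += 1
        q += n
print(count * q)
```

n=12: even, count = 0+12 = 12; q=1
n=9: not even, count = 12+1 = 13; q=10
n=-1: not even, count = 13+1 = 14; q=9
n=8: even, count = 14+8 = 22; q=10
n=14: even, count = 22+14 = 36; q=11
n=-3: not even, count = 36+1 = 37; q=8
count*q = 37*8 = 296

296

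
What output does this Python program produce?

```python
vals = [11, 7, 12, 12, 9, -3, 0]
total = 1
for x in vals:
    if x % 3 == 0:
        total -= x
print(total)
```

x=11: not %3==0
x=7: not %3==0
x=12: %3==0, total = 1-12 = -11
x=12: %3==0, total = (-11)-12 = -23
x=9: %3==0, total = (-23)-9 = -32
x=-3: %3==0, total = (-32)-(-3) = -29
x=0: %3==0, total = (-29)-0 = -29

-29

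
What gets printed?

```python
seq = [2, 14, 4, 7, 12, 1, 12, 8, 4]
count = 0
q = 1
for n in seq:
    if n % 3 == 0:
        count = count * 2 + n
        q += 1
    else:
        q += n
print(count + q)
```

79

n=2: not %3==0; q=3
n=14: not %3==0; q=17
n=4: not %3==0; q=21
n=7: not %3==0; q=28
n=12: %3==0, count = 0*2+12 = 12; q=29
n=1: not %3==0; q=30
n=12: %3==0, count = 12*2+12 = 36; q=31
n=8: not %3==0; q=39
n=4: not %3==0; q=43
count+q = 36+43 = 79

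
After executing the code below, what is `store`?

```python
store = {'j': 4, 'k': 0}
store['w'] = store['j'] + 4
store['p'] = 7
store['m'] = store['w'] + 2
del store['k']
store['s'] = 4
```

{'j': 4, 'w': 8, 'p': 7, 'm': 10, 's': 4}

store['w'] = store['j']+4 = 8 → {'j': 4, 'k': 0, 'w': 8}
store['p'] = 7 → {'j': 4, 'k': 0, 'w': 8, 'p': 7}
store['m'] = store['w']+2 = 10 → {'j': 4, 'k': 0, 'w': 8, 'p': 7, 'm': 10}
del 'k' → {'j': 4, 'w': 8, 'p': 7, 'm': 10}
store['s'] = 4 → {'j': 4, 'w': 8, 'p': 7, 'm': 10, 's': 4}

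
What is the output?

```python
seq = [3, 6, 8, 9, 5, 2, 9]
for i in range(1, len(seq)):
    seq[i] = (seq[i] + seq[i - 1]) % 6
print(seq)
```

i=1: seq[1] = (6+3)%6 = 3 → [3, 3, 8, 9, 5, 2, 9]
i=2: seq[2] = (8+3)%6 = 5 → [3, 3, 5, 9, 5, 2, 9]
i=3: seq[3] = (9+5)%6 = 2 → [3, 3, 5, 2, 5, 2, 9]
i=4: seq[4] = (5+2)%6 = 1 → [3, 3, 5, 2, 1, 2, 9]
i=5: seq[5] = (2+1)%6 = 3 → [3, 3, 5, 2, 1, 3, 9]
i=6: seq[6] = (9+3)%6 = 0 → [3, 3, 5, 2, 1, 3, 0]

[3, 3, 5, 2, 1, 3, 0]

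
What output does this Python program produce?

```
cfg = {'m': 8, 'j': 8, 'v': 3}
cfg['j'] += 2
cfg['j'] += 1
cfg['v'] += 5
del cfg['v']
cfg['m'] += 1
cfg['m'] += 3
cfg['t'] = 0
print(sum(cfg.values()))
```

23

cfg['j'] = 8+2 = 10 → {'m': 8, 'j': 10, 'v': 3}
cfg['j'] = 10+1 = 11 → {'m': 8, 'j': 11, 'v': 3}
cfg['v'] = 3+5 = 8 → {'m': 8, 'j': 11, 'v': 8}
del 'v' → {'m': 8, 'j': 11}
cfg['m'] = 8+1 = 9 → {'m': 9, 'j': 11}
cfg['m'] = 9+3 = 12 → {'m': 12, 'j': 11}
cfg['t'] = 0 → {'m': 12, 'j': 11, 't': 0}
sum of values = 23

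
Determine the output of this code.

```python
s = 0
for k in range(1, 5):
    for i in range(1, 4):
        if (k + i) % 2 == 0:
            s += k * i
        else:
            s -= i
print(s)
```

16

k=1,i=1: even sum, s = 0+1 = 1
k=1,i=2: odd sum, s = 1-2 = -1
k=1,i=3: even sum, s = (-1)+3 = 2
k=2,i=1: odd sum, s = 2-1 = 1
k=2,i=2: even sum, s = 1+4 = 5
k=2,i=3: odd sum, s = 5-3 = 2
k=3,i=1: even sum, s = 2+3 = 5
k=3,i=2: odd sum, s = 5-2 = 3
k=3,i=3: even sum, s = 3+9 = 12
k=4,i=1: odd sum, s = 12-1 = 11
k=4,i=2: even sum, s = 11+8 = 19
k=4,i=3: odd sum, s = 19-3 = 16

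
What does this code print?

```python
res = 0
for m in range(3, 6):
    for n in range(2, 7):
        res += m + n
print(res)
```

120

m=3,n=2: res = 0+5 = 5
m=3,n=3: res = 5+6 = 11
m=3,n=4: res = 11+7 = 18
m=3,n=5: res = 18+8 = 26
m=3,n=6: res = 26+9 = 35
m=4,n=2: res = 35+6 = 41
m=4,n=3: res = 41+7 = 48
m=4,n=4: res = 48+8 = 56
m=4,n=5: res = 56+9 = 65
m=4,n=6: res = 65+10 = 75
m=5,n=2: res = 75+7 = 82
m=5,n=3: res = 82+8 = 90
m=5,n=4: res = 90+9 = 99
m=5,n=5: res = 99+10 = 109
m=5,n=6: res = 109+11 = 120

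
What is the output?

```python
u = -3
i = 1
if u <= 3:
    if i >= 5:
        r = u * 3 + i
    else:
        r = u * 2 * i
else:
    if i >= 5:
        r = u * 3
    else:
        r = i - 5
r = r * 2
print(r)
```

-12

u=-3, i=1
u <= 3 is True; i >= 5 is False
→ r = u * 2 * i = -6
r = (-6)*2 = -12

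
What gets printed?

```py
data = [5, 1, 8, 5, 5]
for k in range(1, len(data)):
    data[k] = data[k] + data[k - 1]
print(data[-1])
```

k=1: data[1] = 1+5 = 6 → [5, 6, 8, 5, 5]
k=2: data[2] = 8+6 = 14 → [5, 6, 14, 5, 5]
k=3: data[3] = 5+14 = 19 → [5, 6, 14, 19, 5]
k=4: data[4] = 5+19 = 24 → [5, 6, 14, 19, 24]

24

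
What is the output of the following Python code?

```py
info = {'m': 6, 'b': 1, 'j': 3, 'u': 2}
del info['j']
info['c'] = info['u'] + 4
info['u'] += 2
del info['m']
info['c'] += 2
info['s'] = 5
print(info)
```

{'b': 1, 'u': 4, 'c': 8, 's': 5}

del 'j' → {'m': 6, 'b': 1, 'u': 2}
info['c'] = info['u']+4 = 6 → {'m': 6, 'b': 1, 'u': 2, 'c': 6}
info['u'] = 2+2 = 4 → {'m': 6, 'b': 1, 'u': 4, 'c': 6}
del 'm' → {'b': 1, 'u': 4, 'c': 6}
info['c'] = 6+2 = 8 → {'b': 1, 'u': 4, 'c': 8}
info['s'] = 5 → {'b': 1, 'u': 4, 'c': 8, 's': 5}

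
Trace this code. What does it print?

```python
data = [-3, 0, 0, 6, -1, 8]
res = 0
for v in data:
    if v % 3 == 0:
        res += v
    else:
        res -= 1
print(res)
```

v=-3: %3==0, res = 0+(-3) = -3
v=0: %3==0, res = (-3)+0 = -3
v=0: %3==0, res = (-3)+0 = -3
v=6: %3==0, res = (-3)+6 = 3
v=-1: not %3==0, res = 3-1 = 2
v=8: not %3==0, res = 2-1 = 1

1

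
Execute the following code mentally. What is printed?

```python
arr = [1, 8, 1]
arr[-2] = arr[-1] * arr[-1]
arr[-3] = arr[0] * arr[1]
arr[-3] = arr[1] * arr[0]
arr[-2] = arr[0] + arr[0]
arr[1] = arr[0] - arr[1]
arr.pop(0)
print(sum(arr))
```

arr[-2] = arr[-1]*arr[-1] = 1*1 = 1 → [1, 1, 1]
arr[-3] = arr[0]*arr[1] = 1*1 = 1 → [1, 1, 1]
arr[-3] = arr[1]*arr[0] = 1*1 = 1 → [1, 1, 1]
arr[-2] = arr[0]+arr[0] = 1+1 = 2 → [1, 2, 1]
arr[1] = arr[0]-arr[1] = 1-2 = -1 → [1, -1, 1]
pop(0) removes 1 → [-1, 1]
sum = 0

0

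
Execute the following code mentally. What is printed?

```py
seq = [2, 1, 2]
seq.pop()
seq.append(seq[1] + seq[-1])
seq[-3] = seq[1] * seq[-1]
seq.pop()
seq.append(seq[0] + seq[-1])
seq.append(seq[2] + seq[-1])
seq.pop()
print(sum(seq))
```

pop() removes 2 → [2, 1]
append seq[1]+seq[-1] = 1+1 = 2 → [2, 1, 2]
seq[-3] = seq[1]*seq[-1] = 1*2 = 2 → [2, 1, 2]
pop() removes 2 → [2, 1]
append seq[0]+seq[-1] = 2+1 = 3 → [2, 1, 3]
append seq[2]+seq[-1] = 3+3 = 6 → [2, 1, 3, 6]
pop() removes 6 → [2, 1, 3]
sum = 6

6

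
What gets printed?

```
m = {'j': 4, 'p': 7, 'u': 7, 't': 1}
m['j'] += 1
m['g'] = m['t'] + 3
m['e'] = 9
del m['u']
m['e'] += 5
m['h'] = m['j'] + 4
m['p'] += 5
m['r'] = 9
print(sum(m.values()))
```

m['j'] = 4+1 = 5 → {'j': 5, 'p': 7, 'u': 7, 't': 1}
m['g'] = m['t']+3 = 4 → {'j': 5, 'p': 7, 'u': 7, 't': 1, 'g': 4}
m['e'] = 9 → {'j': 5, 'p': 7, 'u': 7, 't': 1, 'g': 4, 'e': 9}
del 'u' → {'j': 5, 'p': 7, 't': 1, 'g': 4, 'e': 9}
m['e'] = 9+5 = 14 → {'j': 5, 'p': 7, 't': 1, 'g': 4, 'e': 14}
m['h'] = m['j']+4 = 9 → {'j': 5, 'p': 7, 't': 1, 'g': 4, 'e': 14, 'h': 9}
m['p'] = 7+5 = 12 → {'j': 5, 'p': 12, 't': 1, 'g': 4, 'e': 14, 'h': 9}
m['r'] = 9 → {'j': 5, 'p': 12, 't': 1, 'g': 4, 'e': 14, 'h': 9, 'r': 9}
sum of values = 54

54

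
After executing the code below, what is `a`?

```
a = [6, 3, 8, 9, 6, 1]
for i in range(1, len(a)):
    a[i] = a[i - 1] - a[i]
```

[6, 3, -5, -14, -20, -21]

i=1: a[1] = 6-3 = 3 → [6, 3, 8, 9, 6, 1]
i=2: a[2] = 3-8 = -5 → [6, 3, -5, 9, 6, 1]
i=3: a[3] = (-5)-9 = -14 → [6, 3, -5, -14, 6, 1]
i=4: a[4] = (-14)-6 = -20 → [6, 3, -5, -14, -20, 1]
i=5: a[5] = (-20)-1 = -21 → [6, 3, -5, -14, -20, -21]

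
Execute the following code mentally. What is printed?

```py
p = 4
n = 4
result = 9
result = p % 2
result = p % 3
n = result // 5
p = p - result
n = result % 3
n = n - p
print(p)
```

3

result = 4%2 = 0
result = 4%3 = 1
n = 1//5 = 0
p = 4-1 = 3
n = 1%3 = 1
n = 1-3 = -2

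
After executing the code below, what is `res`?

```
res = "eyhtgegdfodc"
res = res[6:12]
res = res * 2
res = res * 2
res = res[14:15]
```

slice [6:12] → 'gdfodc'
repeat ×2 → 'gdfodcgdfodc'
repeat ×2 → 'gdfodcgdfodcgdfodcgdfodc'
slice [14:15] → 'f'

'f'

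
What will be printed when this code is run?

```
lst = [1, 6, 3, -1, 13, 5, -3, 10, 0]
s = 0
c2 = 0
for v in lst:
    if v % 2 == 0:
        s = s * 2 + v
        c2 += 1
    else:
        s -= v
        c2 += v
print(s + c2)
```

-11

v=1: not even, s = 0-1 = -1; c2=1
v=6: even, s = (-1)*2+6 = 4; c2=2
v=3: not even, s = 4-3 = 1; c2=5
v=-1: not even, s = 1-(-1) = 2; c2=4
v=13: not even, s = 2-13 = -11; c2=17
v=5: not even, s = (-11)-5 = -16; c2=22
v=-3: not even, s = (-16)-(-3) = -13; c2=19
v=10: even, s = (-13)*2+10 = -16; c2=20
v=0: even, s = (-16)*2+0 = -32; c2=21
s+c2 = (-32)+21 = -11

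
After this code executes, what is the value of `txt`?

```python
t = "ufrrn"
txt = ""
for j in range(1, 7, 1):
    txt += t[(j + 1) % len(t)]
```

'rrnufr'

j=1: add t[2]='r' → 'r'
j=2: add t[3]='r' → 'rr'
j=3: add t[4]='n' → 'rrn'
j=4: add t[0]='u' → 'rrnu'
j=5: add t[1]='f' → 'rrnuf'
j=6: add t[2]='r' → 'rrnufr'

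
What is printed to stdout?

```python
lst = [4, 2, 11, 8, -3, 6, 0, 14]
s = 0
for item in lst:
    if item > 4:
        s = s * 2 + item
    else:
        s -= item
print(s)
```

62

item=4: not >4, s = 0-4 = -4
item=2: not >4, s = (-4)-2 = -6
item=11: >4, s = (-6)*2+11 = -1
item=8: >4, s = (-1)*2+8 = 6
item=-3: not >4, s = 6-(-3) = 9
item=6: >4, s = 9*2+6 = 24
item=0: not >4, s = 24-0 = 24
item=14: >4, s = 24*2+14 = 62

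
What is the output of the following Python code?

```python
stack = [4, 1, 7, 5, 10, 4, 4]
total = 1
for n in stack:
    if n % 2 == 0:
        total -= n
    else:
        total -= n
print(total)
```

n=4: even, total = 1-4 = -3
n=1: not even, total = (-3)-1 = -4
n=7: not even, total = (-4)-7 = -11
n=5: not even, total = (-11)-5 = -16
n=10: even, total = (-16)-10 = -26
n=4: even, total = (-26)-4 = -30
n=4: even, total = (-30)-4 = -34

-34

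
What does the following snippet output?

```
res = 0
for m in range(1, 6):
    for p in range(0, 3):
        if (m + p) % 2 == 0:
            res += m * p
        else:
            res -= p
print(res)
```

m=1,p=0: odd sum, res = 0-0 = 0
m=1,p=1: even sum, res = 0+1 = 1
m=1,p=2: odd sum, res = 1-2 = -1
m=2,p=0: even sum, res = (-1)+0 = -1
m=2,p=1: odd sum, res = (-1)-1 = -2
m=2,p=2: even sum, res = (-2)+4 = 2
m=3,p=0: odd sum, res = 2-0 = 2
m=3,p=1: even sum, res = 2+3 = 5
m=3,p=2: odd sum, res = 5-2 = 3
m=4,p=0: even sum, res = 3+0 = 3
m=4,p=1: odd sum, res = 3-1 = 2
m=4,p=2: even sum, res = 2+8 = 10
m=5,p=0: odd sum, res = 10-0 = 10
m=5,p=1: even sum, res = 10+5 = 15
m=5,p=2: odd sum, res = 15-2 = 13

13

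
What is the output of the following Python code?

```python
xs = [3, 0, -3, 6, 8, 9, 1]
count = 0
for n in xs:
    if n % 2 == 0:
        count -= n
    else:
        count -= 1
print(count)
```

n=3: not even, count = 0-1 = -1
n=0: even, count = (-1)-0 = -1
n=-3: not even, count = (-1)-1 = -2
n=6: even, count = (-2)-6 = -8
n=8: even, count = (-8)-8 = -16
n=9: not even, count = (-16)-1 = -17
n=1: not even, count = (-17)-1 = -18

-18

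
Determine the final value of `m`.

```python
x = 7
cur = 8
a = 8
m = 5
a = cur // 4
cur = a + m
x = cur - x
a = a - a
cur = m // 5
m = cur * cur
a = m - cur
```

a = 8//4 = 2
cur = 2+5 = 7
x = 7-7 = 0
a = 2-2 = 0
cur = 5//5 = 1
m = 1*1 = 1
a = 1-1 = 0

1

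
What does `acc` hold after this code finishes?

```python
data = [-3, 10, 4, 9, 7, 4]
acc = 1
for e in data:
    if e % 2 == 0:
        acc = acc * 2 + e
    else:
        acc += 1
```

72

e=-3: not even, acc = 1+1 = 2
e=10: even, acc = 2*2+10 = 14
e=4: even, acc = 14*2+4 = 32
e=9: not even, acc = 32+1 = 33
e=7: not even, acc = 33+1 = 34
e=4: even, acc = 34*2+4 = 72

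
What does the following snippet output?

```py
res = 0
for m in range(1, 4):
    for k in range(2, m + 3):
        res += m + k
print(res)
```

48

m=1,k=2: res = 0+3 = 3
m=1,k=3: res = 3+4 = 7
m=2,k=2: res = 7+4 = 11
m=2,k=3: res = 11+5 = 16
m=2,k=4: res = 16+6 = 22
m=3,k=2: res = 22+5 = 27
m=3,k=3: res = 27+6 = 33
m=3,k=4: res = 33+7 = 40
m=3,k=5: res = 40+8 = 48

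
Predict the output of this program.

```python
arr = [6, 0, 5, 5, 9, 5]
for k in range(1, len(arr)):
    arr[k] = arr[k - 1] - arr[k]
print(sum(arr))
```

k=1: arr[1] = 6-0 = 6 → [6, 6, 5, 5, 9, 5]
k=2: arr[2] = 6-5 = 1 → [6, 6, 1, 5, 9, 5]
k=3: arr[3] = 1-5 = -4 → [6, 6, 1, -4, 9, 5]
k=4: arr[4] = (-4)-9 = -13 → [6, 6, 1, -4, -13, 5]
k=5: arr[5] = (-13)-5 = -18 → [6, 6, 1, -4, -13, -18]
sum = -22

-22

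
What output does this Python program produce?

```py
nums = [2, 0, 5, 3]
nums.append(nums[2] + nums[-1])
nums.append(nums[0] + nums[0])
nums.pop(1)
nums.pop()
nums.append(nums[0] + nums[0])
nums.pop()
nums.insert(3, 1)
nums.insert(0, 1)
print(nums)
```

[1, 2, 5, 3, 1, 8]

append nums[2]+nums[-1] = 5+3 = 8 → [2, 0, 5, 3, 8]
append nums[0]+nums[0] = 2+2 = 4 → [2, 0, 5, 3, 8, 4]
pop(1) removes 0 → [2, 5, 3, 8, 4]
pop() removes 4 → [2, 5, 3, 8]
append nums[0]+nums[0] = 2+2 = 4 → [2, 5, 3, 8, 4]
pop() removes 4 → [2, 5, 3, 8]
insert 1 at 3 → [2, 5, 3, 1, 8]
insert 1 at 0 → [1, 2, 5, 3, 1, 8]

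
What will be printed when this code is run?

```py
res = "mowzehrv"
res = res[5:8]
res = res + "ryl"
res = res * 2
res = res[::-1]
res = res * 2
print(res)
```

slice [5:8] → 'hrv'
+ 'ryl' → 'hrvryl'
repeat ×2 → 'hrvrylhrvryl'
reverse → 'lyrvrhlyrvrh'
repeat ×2 → 'lyrvrhlyrvrhlyrvrhlyrvrh'

lyrvrhlyrvrhlyrvrhlyrvrh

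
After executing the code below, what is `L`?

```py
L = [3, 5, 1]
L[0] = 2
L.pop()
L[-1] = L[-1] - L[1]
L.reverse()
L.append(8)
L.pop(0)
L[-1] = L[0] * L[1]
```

[2, 16]

L[0] = 2 → [2, 5, 1]
pop() removes 1 → [2, 5]
L[-1] = L[-1]-L[1] = 5-5 = 0 → [2, 0]
reverse → [0, 2]
append 8 → [0, 2, 8]
pop(0) removes 0 → [2, 8]
L[-1] = L[0]*L[1] = 2*8 = 16 → [2, 16]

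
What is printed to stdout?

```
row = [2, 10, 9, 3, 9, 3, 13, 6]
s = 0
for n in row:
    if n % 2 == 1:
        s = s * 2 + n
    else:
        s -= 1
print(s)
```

158

n=2: not odd, s = 0-1 = -1
n=10: not odd, s = (-1)-1 = -2
n=9: odd, s = (-2)*2+9 = 5
n=3: odd, s = 5*2+3 = 13
n=9: odd, s = 13*2+9 = 35
n=3: odd, s = 35*2+3 = 73
n=13: odd, s = 73*2+13 = 159
n=6: not odd, s = 159-1 = 158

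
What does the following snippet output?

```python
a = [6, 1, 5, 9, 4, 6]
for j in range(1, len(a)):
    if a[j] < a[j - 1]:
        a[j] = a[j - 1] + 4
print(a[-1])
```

26

j=1: 1<6, a[1] = 6+4 = 10 → [6, 10, 5, 9, 4, 6]
j=2: 5<10, a[2] = 10+4 = 14 → [6, 10, 14, 9, 4, 6]
j=3: 9<14, a[3] = 14+4 = 18 → [6, 10, 14, 18, 4, 6]
j=4: 4<18, a[4] = 18+4 = 22 → [6, 10, 14, 18, 22, 6]
j=5: 6<22, a[5] = 22+4 = 26 → [6, 10, 14, 18, 22, 26]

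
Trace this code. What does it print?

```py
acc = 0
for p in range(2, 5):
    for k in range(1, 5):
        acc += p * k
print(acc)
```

90

p=2,k=1: acc = 0+2 = 2
p=2,k=2: acc = 2+4 = 6
p=2,k=3: acc = 6+6 = 12
p=2,k=4: acc = 12+8 = 20
p=3,k=1: acc = 20+3 = 23
p=3,k=2: acc = 23+6 = 29
p=3,k=3: acc = 29+9 = 38
p=3,k=4: acc = 38+12 = 50
p=4,k=1: acc = 50+4 = 54
p=4,k=2: acc = 54+8 = 62
p=4,k=3: acc = 62+12 = 74
p=4,k=4: acc = 74+16 = 90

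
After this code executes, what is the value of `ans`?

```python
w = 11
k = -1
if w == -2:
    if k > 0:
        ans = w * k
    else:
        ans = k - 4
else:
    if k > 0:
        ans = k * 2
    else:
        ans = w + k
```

w=11, k=-1
w == -2 is False; k > 0 is False
→ ans = w + k = 10

10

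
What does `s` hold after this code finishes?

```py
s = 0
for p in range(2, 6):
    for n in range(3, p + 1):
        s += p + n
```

p=3,n=3: s = 0+6 = 6
p=4,n=3: s = 6+7 = 13
p=4,n=4: s = 13+8 = 21
p=5,n=3: s = 21+8 = 29
p=5,n=4: s = 29+9 = 38
p=5,n=5: s = 38+10 = 48

48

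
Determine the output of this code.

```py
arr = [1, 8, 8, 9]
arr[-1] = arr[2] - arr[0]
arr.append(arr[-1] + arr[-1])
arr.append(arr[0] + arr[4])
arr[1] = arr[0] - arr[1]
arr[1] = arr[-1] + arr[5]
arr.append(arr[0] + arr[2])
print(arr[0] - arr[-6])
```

-29

arr[-1] = arr[2]-arr[0] = 8-1 = 7 → [1, 8, 8, 7]
append arr[-1]+arr[-1] = 7+7 = 14 → [1, 8, 8, 7, 14]
append arr[0]+arr[4] = 1+14 = 15 → [1, 8, 8, 7, 14, 15]
arr[1] = arr[0]-arr[1] = 1-8 = -7 → [1, -7, 8, 7, 14, 15]
arr[1] = arr[-1]+arr[5] = 15+15 = 30 → [1, 30, 8, 7, 14, 15]
append arr[0]+arr[2] = 1+8 = 9 → [1, 30, 8, 7, 14, 15, 9]
arr[0]-arr[-6] = 1-30 = -29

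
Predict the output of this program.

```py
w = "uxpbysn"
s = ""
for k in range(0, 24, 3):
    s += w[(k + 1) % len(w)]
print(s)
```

xyubnpsx

k=0: add w[1]='x' → 'x'
k=3: add w[4]='y' → 'xy'
k=6: add w[0]='u' → 'xyu'
k=9: add w[3]='b' → 'xyub'
k=12: add w[6]='n' → 'xyubn'
k=15: add w[2]='p' → 'xyubnp'
k=18: add w[5]='s' → 'xyubnps'
k=21: add w[1]='x' → 'xyubnpsx'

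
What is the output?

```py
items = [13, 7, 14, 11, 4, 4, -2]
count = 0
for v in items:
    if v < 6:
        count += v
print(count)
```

6

v=13: not <6
v=7: not <6
v=14: not <6
v=11: not <6
v=4: <6, count = 0+4 = 4
v=4: <6, count = 4+4 = 8
v=-2: <6, count = 8+(-2) = 6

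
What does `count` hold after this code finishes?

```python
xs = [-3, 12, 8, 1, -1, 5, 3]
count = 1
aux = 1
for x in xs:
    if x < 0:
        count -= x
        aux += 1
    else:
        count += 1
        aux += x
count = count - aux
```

x=-3: <0, count = 1-(-3) = 4; aux=2
x=12: not <0, count = 4+1 = 5; aux=14
x=8: not <0, count = 5+1 = 6; aux=22
x=1: not <0, count = 6+1 = 7; aux=23
x=-1: <0, count = 7-(-1) = 8; aux=24
x=5: not <0, count = 8+1 = 9; aux=29
x=3: not <0, count = 9+1 = 10; aux=32
count-aux = 10-32 = -22

-22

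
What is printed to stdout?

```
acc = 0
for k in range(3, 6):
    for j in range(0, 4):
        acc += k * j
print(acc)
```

72

k=3,j=0: acc = 0+0 = 0
k=3,j=1: acc = 0+3 = 3
k=3,j=2: acc = 3+6 = 9
k=3,j=3: acc = 9+9 = 18
k=4,j=0: acc = 18+0 = 18
k=4,j=1: acc = 18+4 = 22
k=4,j=2: acc = 22+8 = 30
k=4,j=3: acc = 30+12 = 42
k=5,j=0: acc = 42+0 = 42
k=5,j=1: acc = 42+5 = 47
k=5,j=2: acc = 47+10 = 57
k=5,j=3: acc = 57+15 = 72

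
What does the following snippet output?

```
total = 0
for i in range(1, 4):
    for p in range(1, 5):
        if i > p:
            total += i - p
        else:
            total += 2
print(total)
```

i=1,p=1: not 1>1, total = 0+2 = 2
i=1,p=2: not 1>2, total = 2+2 = 4
i=1,p=3: not 1>3, total = 4+2 = 6
i=1,p=4: not 1>4, total = 6+2 = 8
i=2,p=1: 2>1, total = 8+1 = 9
i=2,p=2: not 2>2, total = 9+2 = 11
i=2,p=3: not 2>3, total = 11+2 = 13
i=2,p=4: not 2>4, total = 13+2 = 15
i=3,p=1: 3>1, total = 15+2 = 17
i=3,p=2: 3>2, total = 17+1 = 18
i=3,p=3: not 3>3, total = 18+2 = 20
i=3,p=4: not 3>4, total = 20+2 = 22

22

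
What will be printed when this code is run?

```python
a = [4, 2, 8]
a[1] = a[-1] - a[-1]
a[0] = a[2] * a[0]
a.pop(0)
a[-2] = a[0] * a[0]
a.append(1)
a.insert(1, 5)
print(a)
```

[0, 5, 8, 1]

a[1] = a[-1]-a[-1] = 8-8 = 0 → [4, 0, 8]
a[0] = a[2]*a[0] = 8*4 = 32 → [32, 0, 8]
pop(0) removes 32 → [0, 8]
a[-2] = a[0]*a[0] = 0*0 = 0 → [0, 8]
append 1 → [0, 8, 1]
insert 5 at 1 → [0, 5, 8, 1]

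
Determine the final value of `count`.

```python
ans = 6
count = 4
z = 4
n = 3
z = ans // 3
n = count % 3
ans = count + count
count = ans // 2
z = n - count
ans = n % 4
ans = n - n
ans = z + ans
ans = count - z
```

4

z = 6//3 = 2
n = 4%3 = 1
ans = 4+4 = 8
count = 8//2 = 4
z = 1-4 = -3
ans = 1%4 = 1
ans = 1-1 = 0
ans = (-3)+0 = -3
ans = 4-(-3) = 7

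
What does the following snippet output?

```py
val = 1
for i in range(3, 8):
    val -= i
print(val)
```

-24

i=3: val = 1-3 = -2
i=4: val = (-2)-4 = -6
i=5: val = (-6)-5 = -11
i=6: val = (-11)-6 = -17
i=7: val = (-17)-7 = -24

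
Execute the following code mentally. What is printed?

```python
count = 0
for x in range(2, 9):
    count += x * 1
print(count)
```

35

x=2: count = 0+2*1 = 2
x=3: count = 2+3*1 = 5
x=4: count = 5+4*1 = 9
x=5: count = 9+5*1 = 14
x=6: count = 14+6*1 = 20
x=7: count = 20+7*1 = 27
x=8: count = 27+8*1 = 35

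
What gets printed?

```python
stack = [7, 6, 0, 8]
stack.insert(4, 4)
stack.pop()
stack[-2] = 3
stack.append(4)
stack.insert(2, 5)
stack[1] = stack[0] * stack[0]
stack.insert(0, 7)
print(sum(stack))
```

insert 4 at 4 → [7, 6, 0, 8, 4]
pop() removes 4 → [7, 6, 0, 8]
stack[-2] = 3 → [7, 6, 3, 8]
append 4 → [7, 6, 3, 8, 4]
insert 5 at 2 → [7, 6, 5, 3, 8, 4]
stack[1] = stack[0]*stack[0] = 7*7 = 49 → [7, 49, 5, 3, 8, 4]
insert 7 at 0 → [7, 7, 49, 5, 3, 8, 4]
sum = 83

83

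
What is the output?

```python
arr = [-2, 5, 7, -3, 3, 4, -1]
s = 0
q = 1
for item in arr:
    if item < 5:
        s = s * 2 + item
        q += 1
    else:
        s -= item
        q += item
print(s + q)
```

item=-2: <5, s = 0*2+(-2) = -2; q=2
item=5: not <5, s = (-2)-5 = -7; q=7
item=7: not <5, s = (-7)-7 = -14; q=14
item=-3: <5, s = (-14)*2+(-3) = -31; q=15
item=3: <5, s = (-31)*2+3 = -59; q=16
item=4: <5, s = (-59)*2+4 = -114; q=17
item=-1: <5, s = (-114)*2+(-1) = -229; q=18
s+q = (-229)+18 = -211

-211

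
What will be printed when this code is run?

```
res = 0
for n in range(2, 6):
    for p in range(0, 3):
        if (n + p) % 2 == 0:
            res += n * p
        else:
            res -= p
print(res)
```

14

n=2,p=0: even sum, res = 0+0 = 0
n=2,p=1: odd sum, res = 0-1 = -1
n=2,p=2: even sum, res = (-1)+4 = 3
n=3,p=0: odd sum, res = 3-0 = 3
n=3,p=1: even sum, res = 3+3 = 6
n=3,p=2: odd sum, res = 6-2 = 4
n=4,p=0: even sum, res = 4+0 = 4
n=4,p=1: odd sum, res = 4-1 = 3
n=4,p=2: even sum, res = 3+8 = 11
n=5,p=0: odd sum, res = 11-0 = 11
n=5,p=1: even sum, res = 11+5 = 16
n=5,p=2: odd sum, res = 16-2 = 14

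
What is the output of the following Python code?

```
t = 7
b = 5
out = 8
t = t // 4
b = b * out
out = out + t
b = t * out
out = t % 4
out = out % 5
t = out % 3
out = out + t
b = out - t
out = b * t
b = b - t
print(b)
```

0

t = 7//4 = 1
b = 5*8 = 40
out = 8+1 = 9
b = 1*9 = 9
out = 1%4 = 1
out = 1%5 = 1
t = 1%3 = 1
out = 1+1 = 2
b = 2-1 = 1
out = 1*1 = 1
b = 1-1 = 0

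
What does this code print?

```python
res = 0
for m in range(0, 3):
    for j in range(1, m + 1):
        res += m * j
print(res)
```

m=1,j=1: res = 0+1 = 1
m=2,j=1: res = 1+2 = 3
m=2,j=2: res = 3+4 = 7

7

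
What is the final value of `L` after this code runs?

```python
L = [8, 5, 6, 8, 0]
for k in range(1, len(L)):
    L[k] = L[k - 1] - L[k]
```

k=1: L[1] = 8-5 = 3 → [8, 3, 6, 8, 0]
k=2: L[2] = 3-6 = -3 → [8, 3, -3, 8, 0]
k=3: L[3] = (-3)-8 = -11 → [8, 3, -3, -11, 0]
k=4: L[4] = (-11)-0 = -11 → [8, 3, -3, -11, -11]

[8, 3, -3, -11, -11]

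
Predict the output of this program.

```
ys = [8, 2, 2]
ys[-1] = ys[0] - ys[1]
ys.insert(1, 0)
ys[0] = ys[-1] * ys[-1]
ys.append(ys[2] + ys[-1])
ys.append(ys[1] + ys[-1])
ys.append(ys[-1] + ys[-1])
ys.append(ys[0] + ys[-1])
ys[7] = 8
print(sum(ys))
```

84

ys[-1] = ys[0]-ys[1] = 8-2 = 6 → [8, 2, 6]
insert 0 at 1 → [8, 0, 2, 6]
ys[0] = ys[-1]*ys[-1] = 6*6 = 36 → [36, 0, 2, 6]
append ys[2]+ys[-1] = 2+6 = 8 → [36, 0, 2, 6, 8]
append ys[1]+ys[-1] = 0+8 = 8 → [36, 0, 2, 6, 8, 8]
append ys[-1]+ys[-1] = 8+8 = 16 → [36, 0, 2, 6, 8, 8, 16]
append ys[0]+ys[-1] = 36+16 = 52 → [36, 0, 2, 6, 8, 8, 16, 52]
ys[7] = 8 → [36, 0, 2, 6, 8, 8, 16, 8]
sum = 84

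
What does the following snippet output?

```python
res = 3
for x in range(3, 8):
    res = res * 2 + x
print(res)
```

215

x=3: res = 3*2+3 = 9
x=4: res = 9*2+4 = 22
x=5: res = 22*2+5 = 49
x=6: res = 49*2+6 = 104
x=7: res = 104*2+7 = 215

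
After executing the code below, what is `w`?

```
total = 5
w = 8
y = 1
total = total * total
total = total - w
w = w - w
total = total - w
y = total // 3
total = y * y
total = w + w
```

0

total = 5*5 = 25
total = 25-8 = 17
w = 8-8 = 0
total = 17-0 = 17
y = 17//3 = 5
total = 5*5 = 25
total = 0+0 = 0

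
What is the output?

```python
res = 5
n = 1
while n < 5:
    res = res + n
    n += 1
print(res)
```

n=1: res = 5+1 = 6
n=2: res = 6+2 = 8
n=3: res = 8+3 = 11
n=4: res = 11+4 = 15

15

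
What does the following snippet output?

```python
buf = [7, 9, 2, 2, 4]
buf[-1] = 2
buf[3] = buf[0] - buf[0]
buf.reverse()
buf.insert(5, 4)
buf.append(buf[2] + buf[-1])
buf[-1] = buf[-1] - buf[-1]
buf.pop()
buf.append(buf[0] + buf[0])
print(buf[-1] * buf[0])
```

buf[-1] = 2 → [7, 9, 2, 2, 2]
buf[3] = buf[0]-buf[0] = 7-7 = 0 → [7, 9, 2, 0, 2]
reverse → [2, 0, 2, 9, 7]
insert 4 at 5 → [2, 0, 2, 9, 7, 4]
append buf[2]+buf[-1] = 2+4 = 6 → [2, 0, 2, 9, 7, 4, 6]
buf[-1] = buf[-1]-buf[-1] = 6-6 = 0 → [2, 0, 2, 9, 7, 4, 0]
pop() removes 0 → [2, 0, 2, 9, 7, 4]
append buf[0]+buf[0] = 2+2 = 4 → [2, 0, 2, 9, 7, 4, 4]
buf[-1]*buf[0] = 4*2 = 8

8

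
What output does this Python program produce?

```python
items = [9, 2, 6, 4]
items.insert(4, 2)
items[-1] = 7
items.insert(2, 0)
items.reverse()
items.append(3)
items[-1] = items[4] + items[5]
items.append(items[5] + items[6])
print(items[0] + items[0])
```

insert 2 at 4 → [9, 2, 6, 4, 2]
items[-1] = 7 → [9, 2, 6, 4, 7]
insert 0 at 2 → [9, 2, 0, 6, 4, 7]
reverse → [7, 4, 6, 0, 2, 9]
append 3 → [7, 4, 6, 0, 2, 9, 3]
items[-1] = items[4]+items[5] = 2+9 = 11 → [7, 4, 6, 0, 2, 9, 11]
append items[5]+items[6] = 9+11 = 20 → [7, 4, 6, 0, 2, 9, 11, 20]
items[0]+items[0] = 7+7 = 14

14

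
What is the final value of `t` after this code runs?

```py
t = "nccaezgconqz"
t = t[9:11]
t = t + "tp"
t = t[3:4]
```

slice [9:11] → 'nq'
+ 'tp' → 'nqtp'
slice [3:4] → 'p'

'p'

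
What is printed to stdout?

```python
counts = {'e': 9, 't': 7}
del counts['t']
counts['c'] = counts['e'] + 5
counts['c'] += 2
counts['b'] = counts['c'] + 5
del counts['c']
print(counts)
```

del 't' → {'e': 9}
counts['c'] = counts['e']+5 = 14 → {'e': 9, 'c': 14}
counts['c'] = 14+2 = 16 → {'e': 9, 'c': 16}
counts['b'] = counts['c']+5 = 21 → {'e': 9, 'c': 16, 'b': 21}
del 'c' → {'e': 9, 'b': 21}

{'e': 9, 'b': 21}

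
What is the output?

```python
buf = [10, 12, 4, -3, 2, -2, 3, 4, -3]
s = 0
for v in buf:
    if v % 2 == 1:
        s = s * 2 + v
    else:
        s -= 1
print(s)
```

-43

v=10: not odd, s = 0-1 = -1
v=12: not odd, s = (-1)-1 = -2
v=4: not odd, s = (-2)-1 = -3
v=-3: odd, s = (-3)*2+(-3) = -9
v=2: not odd, s = (-9)-1 = -10
v=-2: not odd, s = (-10)-1 = -11
v=3: odd, s = (-11)*2+3 = -19
v=4: not odd, s = (-19)-1 = -20
v=-3: odd, s = (-20)*2+(-3) = -43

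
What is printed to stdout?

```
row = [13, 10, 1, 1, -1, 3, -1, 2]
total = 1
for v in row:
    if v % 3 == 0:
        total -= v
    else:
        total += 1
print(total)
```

5

v=13: not %3==0, total = 1+1 = 2
v=10: not %3==0, total = 2+1 = 3
v=1: not %3==0, total = 3+1 = 4
v=1: not %3==0, total = 4+1 = 5
v=-1: not %3==0, total = 5+1 = 6
v=3: %3==0, total = 6-3 = 3
v=-1: not %3==0, total = 3+1 = 4
v=2: not %3==0, total = 4+1 = 5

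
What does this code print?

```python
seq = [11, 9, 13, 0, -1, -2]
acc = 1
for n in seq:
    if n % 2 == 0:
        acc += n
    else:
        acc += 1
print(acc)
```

3

n=11: not even, acc = 1+1 = 2
n=9: not even, acc = 2+1 = 3
n=13: not even, acc = 3+1 = 4
n=0: even, acc = 4+0 = 4
n=-1: not even, acc = 4+1 = 5
n=-2: even, acc = 5+(-2) = 3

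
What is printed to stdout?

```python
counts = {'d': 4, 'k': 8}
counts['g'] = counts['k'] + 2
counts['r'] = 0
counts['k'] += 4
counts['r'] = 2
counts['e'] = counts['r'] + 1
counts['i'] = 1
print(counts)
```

{'d': 4, 'k': 12, 'g': 10, 'r': 2, 'e': 3, 'i': 1}

counts['g'] = counts['k']+2 = 10 → {'d': 4, 'k': 8, 'g': 10}
counts['r'] = 0 → {'d': 4, 'k': 8, 'g': 10, 'r': 0}
counts['k'] = 8+4 = 12 → {'d': 4, 'k': 12, 'g': 10, 'r': 0}
counts['r'] = 2 → {'d': 4, 'k': 12, 'g': 10, 'r': 2}
counts['e'] = counts['r']+1 = 3 → {'d': 4, 'k': 12, 'g': 10, 'r': 2, 'e': 3}
counts['i'] = 1 → {'d': 4, 'k': 12, 'g': 10, 'r': 2, 'e': 3, 'i': 1}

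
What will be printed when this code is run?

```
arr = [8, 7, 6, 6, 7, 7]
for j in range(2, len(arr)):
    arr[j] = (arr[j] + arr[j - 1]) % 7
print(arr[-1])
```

j=2: arr[2] = (6+7)%7 = 6 → [8, 7, 6, 6, 7, 7]
j=3: arr[3] = (6+6)%7 = 5 → [8, 7, 6, 5, 7, 7]
j=4: arr[4] = (7+5)%7 = 5 → [8, 7, 6, 5, 5, 7]
j=5: arr[5] = (7+5)%7 = 5 → [8, 7, 6, 5, 5, 5]

5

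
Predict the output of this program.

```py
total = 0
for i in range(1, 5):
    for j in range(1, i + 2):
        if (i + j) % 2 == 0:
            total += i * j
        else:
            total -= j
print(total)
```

i=1,j=1: even sum, total = 0+1 = 1
i=1,j=2: odd sum, total = 1-2 = -1
i=2,j=1: odd sum, total = (-1)-1 = -2
i=2,j=2: even sum, total = (-2)+4 = 2
i=2,j=3: odd sum, total = 2-3 = -1
i=3,j=1: even sum, total = (-1)+3 = 2
i=3,j=2: odd sum, total = 2-2 = 0
i=3,j=3: even sum, total = 0+9 = 9
i=3,j=4: odd sum, total = 9-4 = 5
i=4,j=1: odd sum, total = 5-1 = 4
i=4,j=2: even sum, total = 4+8 = 12
i=4,j=3: odd sum, total = 12-3 = 9
i=4,j=4: even sum, total = 9+16 = 25
i=4,j=5: odd sum, total = 25-5 = 20

20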